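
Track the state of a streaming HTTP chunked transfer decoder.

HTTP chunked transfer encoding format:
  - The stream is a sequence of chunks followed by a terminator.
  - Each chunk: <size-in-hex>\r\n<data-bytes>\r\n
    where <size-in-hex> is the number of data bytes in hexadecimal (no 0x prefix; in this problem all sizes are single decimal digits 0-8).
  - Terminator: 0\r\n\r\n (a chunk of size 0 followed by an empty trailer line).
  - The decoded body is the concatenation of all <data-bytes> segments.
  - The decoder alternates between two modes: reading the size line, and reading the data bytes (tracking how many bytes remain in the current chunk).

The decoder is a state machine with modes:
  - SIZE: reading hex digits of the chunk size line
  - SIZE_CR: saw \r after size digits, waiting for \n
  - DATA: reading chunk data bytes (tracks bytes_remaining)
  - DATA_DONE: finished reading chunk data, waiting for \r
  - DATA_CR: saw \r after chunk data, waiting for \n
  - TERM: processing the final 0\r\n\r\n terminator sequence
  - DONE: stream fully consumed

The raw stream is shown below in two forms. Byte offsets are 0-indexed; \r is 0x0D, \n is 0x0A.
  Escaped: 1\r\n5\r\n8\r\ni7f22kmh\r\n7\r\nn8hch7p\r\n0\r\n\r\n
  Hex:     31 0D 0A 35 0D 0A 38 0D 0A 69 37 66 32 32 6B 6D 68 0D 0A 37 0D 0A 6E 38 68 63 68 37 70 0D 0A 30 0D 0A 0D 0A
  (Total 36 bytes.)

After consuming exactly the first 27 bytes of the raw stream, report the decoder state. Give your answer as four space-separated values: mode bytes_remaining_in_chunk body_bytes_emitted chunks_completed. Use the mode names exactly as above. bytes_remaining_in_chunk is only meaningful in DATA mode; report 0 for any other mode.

Byte 0 = '1': mode=SIZE remaining=0 emitted=0 chunks_done=0
Byte 1 = 0x0D: mode=SIZE_CR remaining=0 emitted=0 chunks_done=0
Byte 2 = 0x0A: mode=DATA remaining=1 emitted=0 chunks_done=0
Byte 3 = '5': mode=DATA_DONE remaining=0 emitted=1 chunks_done=0
Byte 4 = 0x0D: mode=DATA_CR remaining=0 emitted=1 chunks_done=0
Byte 5 = 0x0A: mode=SIZE remaining=0 emitted=1 chunks_done=1
Byte 6 = '8': mode=SIZE remaining=0 emitted=1 chunks_done=1
Byte 7 = 0x0D: mode=SIZE_CR remaining=0 emitted=1 chunks_done=1
Byte 8 = 0x0A: mode=DATA remaining=8 emitted=1 chunks_done=1
Byte 9 = 'i': mode=DATA remaining=7 emitted=2 chunks_done=1
Byte 10 = '7': mode=DATA remaining=6 emitted=3 chunks_done=1
Byte 11 = 'f': mode=DATA remaining=5 emitted=4 chunks_done=1
Byte 12 = '2': mode=DATA remaining=4 emitted=5 chunks_done=1
Byte 13 = '2': mode=DATA remaining=3 emitted=6 chunks_done=1
Byte 14 = 'k': mode=DATA remaining=2 emitted=7 chunks_done=1
Byte 15 = 'm': mode=DATA remaining=1 emitted=8 chunks_done=1
Byte 16 = 'h': mode=DATA_DONE remaining=0 emitted=9 chunks_done=1
Byte 17 = 0x0D: mode=DATA_CR remaining=0 emitted=9 chunks_done=1
Byte 18 = 0x0A: mode=SIZE remaining=0 emitted=9 chunks_done=2
Byte 19 = '7': mode=SIZE remaining=0 emitted=9 chunks_done=2
Byte 20 = 0x0D: mode=SIZE_CR remaining=0 emitted=9 chunks_done=2
Byte 21 = 0x0A: mode=DATA remaining=7 emitted=9 chunks_done=2
Byte 22 = 'n': mode=DATA remaining=6 emitted=10 chunks_done=2
Byte 23 = '8': mode=DATA remaining=5 emitted=11 chunks_done=2
Byte 24 = 'h': mode=DATA remaining=4 emitted=12 chunks_done=2
Byte 25 = 'c': mode=DATA remaining=3 emitted=13 chunks_done=2
Byte 26 = 'h': mode=DATA remaining=2 emitted=14 chunks_done=2

Answer: DATA 2 14 2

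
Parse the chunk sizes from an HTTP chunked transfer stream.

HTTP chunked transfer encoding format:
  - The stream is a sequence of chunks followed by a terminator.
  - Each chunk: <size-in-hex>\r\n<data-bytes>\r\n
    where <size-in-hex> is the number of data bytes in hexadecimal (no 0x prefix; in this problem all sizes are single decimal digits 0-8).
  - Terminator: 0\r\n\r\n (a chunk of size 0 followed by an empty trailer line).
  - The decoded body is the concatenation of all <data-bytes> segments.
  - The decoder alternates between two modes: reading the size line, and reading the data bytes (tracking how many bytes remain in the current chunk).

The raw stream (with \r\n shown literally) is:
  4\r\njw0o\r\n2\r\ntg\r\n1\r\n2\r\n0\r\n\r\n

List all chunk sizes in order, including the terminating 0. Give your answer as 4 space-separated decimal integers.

Answer: 4 2 1 0

Derivation:
Chunk 1: stream[0..1]='4' size=0x4=4, data at stream[3..7]='jw0o' -> body[0..4], body so far='jw0o'
Chunk 2: stream[9..10]='2' size=0x2=2, data at stream[12..14]='tg' -> body[4..6], body so far='jw0otg'
Chunk 3: stream[16..17]='1' size=0x1=1, data at stream[19..20]='2' -> body[6..7], body so far='jw0otg2'
Chunk 4: stream[22..23]='0' size=0 (terminator). Final body='jw0otg2' (7 bytes)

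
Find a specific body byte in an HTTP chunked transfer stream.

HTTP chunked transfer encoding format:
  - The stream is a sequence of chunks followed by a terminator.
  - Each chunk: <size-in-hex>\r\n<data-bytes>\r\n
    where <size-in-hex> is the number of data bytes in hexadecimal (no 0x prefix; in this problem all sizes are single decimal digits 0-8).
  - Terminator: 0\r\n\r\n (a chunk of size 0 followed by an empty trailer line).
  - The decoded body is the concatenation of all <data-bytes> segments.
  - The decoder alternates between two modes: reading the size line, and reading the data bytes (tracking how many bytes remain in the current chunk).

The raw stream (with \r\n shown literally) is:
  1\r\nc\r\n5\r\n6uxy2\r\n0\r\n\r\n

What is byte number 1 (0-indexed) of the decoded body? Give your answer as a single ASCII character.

Chunk 1: stream[0..1]='1' size=0x1=1, data at stream[3..4]='c' -> body[0..1], body so far='c'
Chunk 2: stream[6..7]='5' size=0x5=5, data at stream[9..14]='6uxy2' -> body[1..6], body so far='c6uxy2'
Chunk 3: stream[16..17]='0' size=0 (terminator). Final body='c6uxy2' (6 bytes)
Body byte 1 = '6'

Answer: 6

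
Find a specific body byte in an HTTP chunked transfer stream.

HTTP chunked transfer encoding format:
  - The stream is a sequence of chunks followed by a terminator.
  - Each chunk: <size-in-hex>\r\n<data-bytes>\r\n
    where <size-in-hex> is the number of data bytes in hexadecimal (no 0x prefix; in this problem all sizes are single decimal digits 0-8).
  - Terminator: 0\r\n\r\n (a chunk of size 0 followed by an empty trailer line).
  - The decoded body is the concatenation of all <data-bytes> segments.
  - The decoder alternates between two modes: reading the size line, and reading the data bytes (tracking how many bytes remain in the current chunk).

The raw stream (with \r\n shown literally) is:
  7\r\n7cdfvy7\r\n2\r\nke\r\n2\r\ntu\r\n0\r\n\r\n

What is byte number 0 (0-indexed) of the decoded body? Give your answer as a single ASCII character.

Answer: 7

Derivation:
Chunk 1: stream[0..1]='7' size=0x7=7, data at stream[3..10]='7cdfvy7' -> body[0..7], body so far='7cdfvy7'
Chunk 2: stream[12..13]='2' size=0x2=2, data at stream[15..17]='ke' -> body[7..9], body so far='7cdfvy7ke'
Chunk 3: stream[19..20]='2' size=0x2=2, data at stream[22..24]='tu' -> body[9..11], body so far='7cdfvy7ketu'
Chunk 4: stream[26..27]='0' size=0 (terminator). Final body='7cdfvy7ketu' (11 bytes)
Body byte 0 = '7'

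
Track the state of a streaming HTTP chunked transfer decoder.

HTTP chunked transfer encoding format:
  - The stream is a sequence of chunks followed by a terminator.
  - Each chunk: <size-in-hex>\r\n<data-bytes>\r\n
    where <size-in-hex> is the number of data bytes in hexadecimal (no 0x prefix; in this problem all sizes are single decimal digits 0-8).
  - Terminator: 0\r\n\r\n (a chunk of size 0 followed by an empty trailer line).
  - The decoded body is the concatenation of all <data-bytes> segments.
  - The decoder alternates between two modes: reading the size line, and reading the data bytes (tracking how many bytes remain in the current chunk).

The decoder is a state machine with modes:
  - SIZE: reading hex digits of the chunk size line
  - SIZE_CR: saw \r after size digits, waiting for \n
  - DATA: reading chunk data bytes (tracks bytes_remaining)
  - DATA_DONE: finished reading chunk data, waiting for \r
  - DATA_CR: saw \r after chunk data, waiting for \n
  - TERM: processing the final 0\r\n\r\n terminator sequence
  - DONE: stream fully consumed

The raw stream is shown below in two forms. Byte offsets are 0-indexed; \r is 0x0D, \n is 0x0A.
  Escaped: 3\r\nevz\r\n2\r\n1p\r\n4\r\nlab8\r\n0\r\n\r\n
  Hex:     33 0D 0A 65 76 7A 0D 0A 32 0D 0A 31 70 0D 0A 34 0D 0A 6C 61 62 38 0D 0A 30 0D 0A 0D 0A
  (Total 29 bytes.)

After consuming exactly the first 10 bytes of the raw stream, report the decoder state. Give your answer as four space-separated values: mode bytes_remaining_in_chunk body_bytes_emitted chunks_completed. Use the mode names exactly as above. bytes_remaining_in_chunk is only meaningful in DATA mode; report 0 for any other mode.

Answer: SIZE_CR 0 3 1

Derivation:
Byte 0 = '3': mode=SIZE remaining=0 emitted=0 chunks_done=0
Byte 1 = 0x0D: mode=SIZE_CR remaining=0 emitted=0 chunks_done=0
Byte 2 = 0x0A: mode=DATA remaining=3 emitted=0 chunks_done=0
Byte 3 = 'e': mode=DATA remaining=2 emitted=1 chunks_done=0
Byte 4 = 'v': mode=DATA remaining=1 emitted=2 chunks_done=0
Byte 5 = 'z': mode=DATA_DONE remaining=0 emitted=3 chunks_done=0
Byte 6 = 0x0D: mode=DATA_CR remaining=0 emitted=3 chunks_done=0
Byte 7 = 0x0A: mode=SIZE remaining=0 emitted=3 chunks_done=1
Byte 8 = '2': mode=SIZE remaining=0 emitted=3 chunks_done=1
Byte 9 = 0x0D: mode=SIZE_CR remaining=0 emitted=3 chunks_done=1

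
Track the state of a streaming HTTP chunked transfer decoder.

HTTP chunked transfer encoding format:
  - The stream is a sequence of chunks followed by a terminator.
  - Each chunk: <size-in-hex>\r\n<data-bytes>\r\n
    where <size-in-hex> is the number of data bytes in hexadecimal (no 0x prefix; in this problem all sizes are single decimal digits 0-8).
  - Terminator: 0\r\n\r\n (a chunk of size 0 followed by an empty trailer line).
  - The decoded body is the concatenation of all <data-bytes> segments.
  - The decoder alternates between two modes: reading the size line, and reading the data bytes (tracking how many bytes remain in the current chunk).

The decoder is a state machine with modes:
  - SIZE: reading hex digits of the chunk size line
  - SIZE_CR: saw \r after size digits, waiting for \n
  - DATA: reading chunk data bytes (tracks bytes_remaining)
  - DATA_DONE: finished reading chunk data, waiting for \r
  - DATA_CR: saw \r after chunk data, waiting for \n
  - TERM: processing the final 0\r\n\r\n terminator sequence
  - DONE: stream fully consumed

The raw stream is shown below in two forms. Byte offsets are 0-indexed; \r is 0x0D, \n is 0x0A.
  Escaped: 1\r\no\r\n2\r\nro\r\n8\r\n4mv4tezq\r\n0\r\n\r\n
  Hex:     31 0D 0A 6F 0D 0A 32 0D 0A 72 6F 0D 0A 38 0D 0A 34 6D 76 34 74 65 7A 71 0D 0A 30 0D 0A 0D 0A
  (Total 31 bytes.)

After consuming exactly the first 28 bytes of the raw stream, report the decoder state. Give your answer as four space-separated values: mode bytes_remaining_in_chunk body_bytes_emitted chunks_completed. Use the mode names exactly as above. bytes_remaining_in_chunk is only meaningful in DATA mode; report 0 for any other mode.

Answer: SIZE_CR 0 11 3

Derivation:
Byte 0 = '1': mode=SIZE remaining=0 emitted=0 chunks_done=0
Byte 1 = 0x0D: mode=SIZE_CR remaining=0 emitted=0 chunks_done=0
Byte 2 = 0x0A: mode=DATA remaining=1 emitted=0 chunks_done=0
Byte 3 = 'o': mode=DATA_DONE remaining=0 emitted=1 chunks_done=0
Byte 4 = 0x0D: mode=DATA_CR remaining=0 emitted=1 chunks_done=0
Byte 5 = 0x0A: mode=SIZE remaining=0 emitted=1 chunks_done=1
Byte 6 = '2': mode=SIZE remaining=0 emitted=1 chunks_done=1
Byte 7 = 0x0D: mode=SIZE_CR remaining=0 emitted=1 chunks_done=1
Byte 8 = 0x0A: mode=DATA remaining=2 emitted=1 chunks_done=1
Byte 9 = 'r': mode=DATA remaining=1 emitted=2 chunks_done=1
Byte 10 = 'o': mode=DATA_DONE remaining=0 emitted=3 chunks_done=1
Byte 11 = 0x0D: mode=DATA_CR remaining=0 emitted=3 chunks_done=1
Byte 12 = 0x0A: mode=SIZE remaining=0 emitted=3 chunks_done=2
Byte 13 = '8': mode=SIZE remaining=0 emitted=3 chunks_done=2
Byte 14 = 0x0D: mode=SIZE_CR remaining=0 emitted=3 chunks_done=2
Byte 15 = 0x0A: mode=DATA remaining=8 emitted=3 chunks_done=2
Byte 16 = '4': mode=DATA remaining=7 emitted=4 chunks_done=2
Byte 17 = 'm': mode=DATA remaining=6 emitted=5 chunks_done=2
Byte 18 = 'v': mode=DATA remaining=5 emitted=6 chunks_done=2
Byte 19 = '4': mode=DATA remaining=4 emitted=7 chunks_done=2
Byte 20 = 't': mode=DATA remaining=3 emitted=8 chunks_done=2
Byte 21 = 'e': mode=DATA remaining=2 emitted=9 chunks_done=2
Byte 22 = 'z': mode=DATA remaining=1 emitted=10 chunks_done=2
Byte 23 = 'q': mode=DATA_DONE remaining=0 emitted=11 chunks_done=2
Byte 24 = 0x0D: mode=DATA_CR remaining=0 emitted=11 chunks_done=2
Byte 25 = 0x0A: mode=SIZE remaining=0 emitted=11 chunks_done=3
Byte 26 = '0': mode=SIZE remaining=0 emitted=11 chunks_done=3
Byte 27 = 0x0D: mode=SIZE_CR remaining=0 emitted=11 chunks_done=3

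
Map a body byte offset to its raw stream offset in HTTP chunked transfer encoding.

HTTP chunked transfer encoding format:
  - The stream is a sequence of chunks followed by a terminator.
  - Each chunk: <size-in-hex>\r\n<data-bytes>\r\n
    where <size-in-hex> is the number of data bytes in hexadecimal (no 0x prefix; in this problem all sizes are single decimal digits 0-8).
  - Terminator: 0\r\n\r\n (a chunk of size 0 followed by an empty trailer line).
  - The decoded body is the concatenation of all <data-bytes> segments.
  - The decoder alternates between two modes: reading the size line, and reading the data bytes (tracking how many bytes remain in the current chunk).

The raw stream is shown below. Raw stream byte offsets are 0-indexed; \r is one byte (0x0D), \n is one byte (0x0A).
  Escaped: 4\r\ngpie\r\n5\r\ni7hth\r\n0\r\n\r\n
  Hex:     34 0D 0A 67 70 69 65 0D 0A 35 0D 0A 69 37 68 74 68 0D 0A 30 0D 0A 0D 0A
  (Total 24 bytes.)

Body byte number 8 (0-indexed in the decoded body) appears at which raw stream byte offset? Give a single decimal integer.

Answer: 16

Derivation:
Chunk 1: stream[0..1]='4' size=0x4=4, data at stream[3..7]='gpie' -> body[0..4], body so far='gpie'
Chunk 2: stream[9..10]='5' size=0x5=5, data at stream[12..17]='i7hth' -> body[4..9], body so far='gpiei7hth'
Chunk 3: stream[19..20]='0' size=0 (terminator). Final body='gpiei7hth' (9 bytes)
Body byte 8 at stream offset 16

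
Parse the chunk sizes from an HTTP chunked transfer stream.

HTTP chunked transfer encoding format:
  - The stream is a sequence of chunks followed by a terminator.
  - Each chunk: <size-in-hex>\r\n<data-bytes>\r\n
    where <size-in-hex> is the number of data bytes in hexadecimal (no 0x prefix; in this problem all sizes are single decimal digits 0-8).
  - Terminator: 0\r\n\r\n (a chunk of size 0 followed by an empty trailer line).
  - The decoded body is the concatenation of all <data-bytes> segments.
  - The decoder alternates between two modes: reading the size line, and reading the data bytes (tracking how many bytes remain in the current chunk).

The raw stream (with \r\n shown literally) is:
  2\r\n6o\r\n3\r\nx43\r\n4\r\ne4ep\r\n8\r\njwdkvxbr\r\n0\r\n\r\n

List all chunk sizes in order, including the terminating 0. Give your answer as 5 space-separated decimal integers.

Answer: 2 3 4 8 0

Derivation:
Chunk 1: stream[0..1]='2' size=0x2=2, data at stream[3..5]='6o' -> body[0..2], body so far='6o'
Chunk 2: stream[7..8]='3' size=0x3=3, data at stream[10..13]='x43' -> body[2..5], body so far='6ox43'
Chunk 3: stream[15..16]='4' size=0x4=4, data at stream[18..22]='e4ep' -> body[5..9], body so far='6ox43e4ep'
Chunk 4: stream[24..25]='8' size=0x8=8, data at stream[27..35]='jwdkvxbr' -> body[9..17], body so far='6ox43e4epjwdkvxbr'
Chunk 5: stream[37..38]='0' size=0 (terminator). Final body='6ox43e4epjwdkvxbr' (17 bytes)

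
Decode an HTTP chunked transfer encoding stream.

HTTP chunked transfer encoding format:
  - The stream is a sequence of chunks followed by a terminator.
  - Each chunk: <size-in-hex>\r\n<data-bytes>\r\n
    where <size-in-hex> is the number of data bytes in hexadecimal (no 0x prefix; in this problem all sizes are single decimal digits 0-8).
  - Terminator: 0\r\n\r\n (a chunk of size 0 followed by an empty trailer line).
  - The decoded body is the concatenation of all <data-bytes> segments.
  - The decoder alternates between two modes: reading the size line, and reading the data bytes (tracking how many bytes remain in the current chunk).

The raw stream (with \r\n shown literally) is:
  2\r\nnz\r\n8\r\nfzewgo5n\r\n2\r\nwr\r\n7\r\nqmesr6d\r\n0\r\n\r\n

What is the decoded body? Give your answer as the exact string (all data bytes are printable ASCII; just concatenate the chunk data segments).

Answer: nzfzewgo5nwrqmesr6d

Derivation:
Chunk 1: stream[0..1]='2' size=0x2=2, data at stream[3..5]='nz' -> body[0..2], body so far='nz'
Chunk 2: stream[7..8]='8' size=0x8=8, data at stream[10..18]='fzewgo5n' -> body[2..10], body so far='nzfzewgo5n'
Chunk 3: stream[20..21]='2' size=0x2=2, data at stream[23..25]='wr' -> body[10..12], body so far='nzfzewgo5nwr'
Chunk 4: stream[27..28]='7' size=0x7=7, data at stream[30..37]='qmesr6d' -> body[12..19], body so far='nzfzewgo5nwrqmesr6d'
Chunk 5: stream[39..40]='0' size=0 (terminator). Final body='nzfzewgo5nwrqmesr6d' (19 bytes)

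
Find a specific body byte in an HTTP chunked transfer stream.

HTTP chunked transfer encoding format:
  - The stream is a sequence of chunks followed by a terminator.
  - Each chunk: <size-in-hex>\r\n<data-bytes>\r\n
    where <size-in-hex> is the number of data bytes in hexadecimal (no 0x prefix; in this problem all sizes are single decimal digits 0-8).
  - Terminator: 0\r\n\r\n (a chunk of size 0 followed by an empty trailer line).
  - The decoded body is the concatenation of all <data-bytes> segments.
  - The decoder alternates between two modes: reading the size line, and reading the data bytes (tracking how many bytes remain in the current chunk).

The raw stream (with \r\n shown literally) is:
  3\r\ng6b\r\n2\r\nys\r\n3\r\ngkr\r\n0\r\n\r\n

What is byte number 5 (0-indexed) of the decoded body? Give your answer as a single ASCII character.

Answer: g

Derivation:
Chunk 1: stream[0..1]='3' size=0x3=3, data at stream[3..6]='g6b' -> body[0..3], body so far='g6b'
Chunk 2: stream[8..9]='2' size=0x2=2, data at stream[11..13]='ys' -> body[3..5], body so far='g6bys'
Chunk 3: stream[15..16]='3' size=0x3=3, data at stream[18..21]='gkr' -> body[5..8], body so far='g6bysgkr'
Chunk 4: stream[23..24]='0' size=0 (terminator). Final body='g6bysgkr' (8 bytes)
Body byte 5 = 'g'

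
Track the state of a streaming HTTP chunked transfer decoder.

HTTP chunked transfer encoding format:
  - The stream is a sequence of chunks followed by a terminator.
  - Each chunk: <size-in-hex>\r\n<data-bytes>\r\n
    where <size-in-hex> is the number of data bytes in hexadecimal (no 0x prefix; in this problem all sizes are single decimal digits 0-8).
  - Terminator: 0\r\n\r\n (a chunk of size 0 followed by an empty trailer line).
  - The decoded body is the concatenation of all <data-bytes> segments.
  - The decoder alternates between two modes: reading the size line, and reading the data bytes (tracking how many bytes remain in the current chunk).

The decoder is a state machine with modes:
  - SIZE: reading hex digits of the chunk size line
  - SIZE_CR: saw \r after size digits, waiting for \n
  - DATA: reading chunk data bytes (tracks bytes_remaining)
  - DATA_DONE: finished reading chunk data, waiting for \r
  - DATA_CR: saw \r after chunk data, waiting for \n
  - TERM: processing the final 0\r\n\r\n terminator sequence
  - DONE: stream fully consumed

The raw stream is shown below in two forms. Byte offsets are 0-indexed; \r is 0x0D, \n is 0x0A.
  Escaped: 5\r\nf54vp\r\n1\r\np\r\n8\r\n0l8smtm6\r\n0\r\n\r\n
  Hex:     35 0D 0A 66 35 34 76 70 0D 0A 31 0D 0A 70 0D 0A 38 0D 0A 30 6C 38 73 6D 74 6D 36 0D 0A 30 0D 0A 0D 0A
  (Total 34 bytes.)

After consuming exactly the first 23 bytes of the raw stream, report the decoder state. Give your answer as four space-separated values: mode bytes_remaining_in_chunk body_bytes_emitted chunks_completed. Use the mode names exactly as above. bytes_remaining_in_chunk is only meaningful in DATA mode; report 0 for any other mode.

Answer: DATA 4 10 2

Derivation:
Byte 0 = '5': mode=SIZE remaining=0 emitted=0 chunks_done=0
Byte 1 = 0x0D: mode=SIZE_CR remaining=0 emitted=0 chunks_done=0
Byte 2 = 0x0A: mode=DATA remaining=5 emitted=0 chunks_done=0
Byte 3 = 'f': mode=DATA remaining=4 emitted=1 chunks_done=0
Byte 4 = '5': mode=DATA remaining=3 emitted=2 chunks_done=0
Byte 5 = '4': mode=DATA remaining=2 emitted=3 chunks_done=0
Byte 6 = 'v': mode=DATA remaining=1 emitted=4 chunks_done=0
Byte 7 = 'p': mode=DATA_DONE remaining=0 emitted=5 chunks_done=0
Byte 8 = 0x0D: mode=DATA_CR remaining=0 emitted=5 chunks_done=0
Byte 9 = 0x0A: mode=SIZE remaining=0 emitted=5 chunks_done=1
Byte 10 = '1': mode=SIZE remaining=0 emitted=5 chunks_done=1
Byte 11 = 0x0D: mode=SIZE_CR remaining=0 emitted=5 chunks_done=1
Byte 12 = 0x0A: mode=DATA remaining=1 emitted=5 chunks_done=1
Byte 13 = 'p': mode=DATA_DONE remaining=0 emitted=6 chunks_done=1
Byte 14 = 0x0D: mode=DATA_CR remaining=0 emitted=6 chunks_done=1
Byte 15 = 0x0A: mode=SIZE remaining=0 emitted=6 chunks_done=2
Byte 16 = '8': mode=SIZE remaining=0 emitted=6 chunks_done=2
Byte 17 = 0x0D: mode=SIZE_CR remaining=0 emitted=6 chunks_done=2
Byte 18 = 0x0A: mode=DATA remaining=8 emitted=6 chunks_done=2
Byte 19 = '0': mode=DATA remaining=7 emitted=7 chunks_done=2
Byte 20 = 'l': mode=DATA remaining=6 emitted=8 chunks_done=2
Byte 21 = '8': mode=DATA remaining=5 emitted=9 chunks_done=2
Byte 22 = 's': mode=DATA remaining=4 emitted=10 chunks_done=2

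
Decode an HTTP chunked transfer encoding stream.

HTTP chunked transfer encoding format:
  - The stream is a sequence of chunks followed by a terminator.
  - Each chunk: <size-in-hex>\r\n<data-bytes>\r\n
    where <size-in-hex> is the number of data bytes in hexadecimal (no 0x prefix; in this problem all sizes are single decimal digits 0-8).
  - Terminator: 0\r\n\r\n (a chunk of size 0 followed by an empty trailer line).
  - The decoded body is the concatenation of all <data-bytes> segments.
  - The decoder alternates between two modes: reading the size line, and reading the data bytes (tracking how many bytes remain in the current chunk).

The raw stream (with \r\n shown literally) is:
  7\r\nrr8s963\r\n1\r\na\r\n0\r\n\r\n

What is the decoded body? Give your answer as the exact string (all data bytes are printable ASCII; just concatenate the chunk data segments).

Chunk 1: stream[0..1]='7' size=0x7=7, data at stream[3..10]='rr8s963' -> body[0..7], body so far='rr8s963'
Chunk 2: stream[12..13]='1' size=0x1=1, data at stream[15..16]='a' -> body[7..8], body so far='rr8s963a'
Chunk 3: stream[18..19]='0' size=0 (terminator). Final body='rr8s963a' (8 bytes)

Answer: rr8s963a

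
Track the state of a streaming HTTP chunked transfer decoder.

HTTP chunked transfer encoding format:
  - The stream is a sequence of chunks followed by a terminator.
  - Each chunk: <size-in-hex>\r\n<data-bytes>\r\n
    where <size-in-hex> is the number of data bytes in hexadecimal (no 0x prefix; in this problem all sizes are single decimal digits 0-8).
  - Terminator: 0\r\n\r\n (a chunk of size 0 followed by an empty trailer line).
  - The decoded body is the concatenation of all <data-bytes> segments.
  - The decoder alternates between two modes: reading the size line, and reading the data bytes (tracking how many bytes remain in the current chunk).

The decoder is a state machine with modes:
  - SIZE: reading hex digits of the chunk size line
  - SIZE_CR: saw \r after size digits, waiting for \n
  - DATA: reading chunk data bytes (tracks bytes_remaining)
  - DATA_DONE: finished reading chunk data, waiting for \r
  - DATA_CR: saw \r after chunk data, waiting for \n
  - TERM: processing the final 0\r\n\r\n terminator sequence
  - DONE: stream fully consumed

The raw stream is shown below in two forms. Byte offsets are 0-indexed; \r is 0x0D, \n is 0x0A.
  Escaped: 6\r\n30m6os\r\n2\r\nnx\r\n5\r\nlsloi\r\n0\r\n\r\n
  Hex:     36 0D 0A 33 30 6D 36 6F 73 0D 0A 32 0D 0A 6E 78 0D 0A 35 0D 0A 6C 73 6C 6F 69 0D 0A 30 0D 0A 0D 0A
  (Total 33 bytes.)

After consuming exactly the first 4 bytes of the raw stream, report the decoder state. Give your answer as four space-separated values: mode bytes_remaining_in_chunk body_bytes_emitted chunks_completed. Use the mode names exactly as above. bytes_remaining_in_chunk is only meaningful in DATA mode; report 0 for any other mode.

Answer: DATA 5 1 0

Derivation:
Byte 0 = '6': mode=SIZE remaining=0 emitted=0 chunks_done=0
Byte 1 = 0x0D: mode=SIZE_CR remaining=0 emitted=0 chunks_done=0
Byte 2 = 0x0A: mode=DATA remaining=6 emitted=0 chunks_done=0
Byte 3 = '3': mode=DATA remaining=5 emitted=1 chunks_done=0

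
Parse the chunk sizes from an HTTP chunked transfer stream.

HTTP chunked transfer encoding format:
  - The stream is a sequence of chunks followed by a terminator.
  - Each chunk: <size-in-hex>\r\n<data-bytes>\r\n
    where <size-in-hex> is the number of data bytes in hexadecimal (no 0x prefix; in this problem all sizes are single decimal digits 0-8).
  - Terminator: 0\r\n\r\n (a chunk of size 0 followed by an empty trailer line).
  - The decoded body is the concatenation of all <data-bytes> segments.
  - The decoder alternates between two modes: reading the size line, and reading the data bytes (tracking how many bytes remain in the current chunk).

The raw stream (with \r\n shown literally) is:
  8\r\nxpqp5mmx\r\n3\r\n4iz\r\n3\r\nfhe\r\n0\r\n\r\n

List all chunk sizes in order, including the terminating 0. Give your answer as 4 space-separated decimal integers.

Answer: 8 3 3 0

Derivation:
Chunk 1: stream[0..1]='8' size=0x8=8, data at stream[3..11]='xpqp5mmx' -> body[0..8], body so far='xpqp5mmx'
Chunk 2: stream[13..14]='3' size=0x3=3, data at stream[16..19]='4iz' -> body[8..11], body so far='xpqp5mmx4iz'
Chunk 3: stream[21..22]='3' size=0x3=3, data at stream[24..27]='fhe' -> body[11..14], body so far='xpqp5mmx4izfhe'
Chunk 4: stream[29..30]='0' size=0 (terminator). Final body='xpqp5mmx4izfhe' (14 bytes)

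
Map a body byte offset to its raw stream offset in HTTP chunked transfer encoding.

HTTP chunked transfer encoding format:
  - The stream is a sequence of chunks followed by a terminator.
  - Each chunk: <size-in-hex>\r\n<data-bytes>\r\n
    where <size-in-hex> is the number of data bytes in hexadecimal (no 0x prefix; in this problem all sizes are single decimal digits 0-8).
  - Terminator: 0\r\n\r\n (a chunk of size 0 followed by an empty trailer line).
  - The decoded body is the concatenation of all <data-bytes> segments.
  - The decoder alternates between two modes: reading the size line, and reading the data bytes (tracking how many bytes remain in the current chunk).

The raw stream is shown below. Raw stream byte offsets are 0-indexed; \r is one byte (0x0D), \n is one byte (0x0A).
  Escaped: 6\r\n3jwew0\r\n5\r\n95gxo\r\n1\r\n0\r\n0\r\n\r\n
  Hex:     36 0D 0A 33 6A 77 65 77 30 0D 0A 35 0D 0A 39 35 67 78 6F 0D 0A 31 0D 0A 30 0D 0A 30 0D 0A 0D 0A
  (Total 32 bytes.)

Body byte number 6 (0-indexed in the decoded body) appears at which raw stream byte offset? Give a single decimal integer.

Answer: 14

Derivation:
Chunk 1: stream[0..1]='6' size=0x6=6, data at stream[3..9]='3jwew0' -> body[0..6], body so far='3jwew0'
Chunk 2: stream[11..12]='5' size=0x5=5, data at stream[14..19]='95gxo' -> body[6..11], body so far='3jwew095gxo'
Chunk 3: stream[21..22]='1' size=0x1=1, data at stream[24..25]='0' -> body[11..12], body so far='3jwew095gxo0'
Chunk 4: stream[27..28]='0' size=0 (terminator). Final body='3jwew095gxo0' (12 bytes)
Body byte 6 at stream offset 14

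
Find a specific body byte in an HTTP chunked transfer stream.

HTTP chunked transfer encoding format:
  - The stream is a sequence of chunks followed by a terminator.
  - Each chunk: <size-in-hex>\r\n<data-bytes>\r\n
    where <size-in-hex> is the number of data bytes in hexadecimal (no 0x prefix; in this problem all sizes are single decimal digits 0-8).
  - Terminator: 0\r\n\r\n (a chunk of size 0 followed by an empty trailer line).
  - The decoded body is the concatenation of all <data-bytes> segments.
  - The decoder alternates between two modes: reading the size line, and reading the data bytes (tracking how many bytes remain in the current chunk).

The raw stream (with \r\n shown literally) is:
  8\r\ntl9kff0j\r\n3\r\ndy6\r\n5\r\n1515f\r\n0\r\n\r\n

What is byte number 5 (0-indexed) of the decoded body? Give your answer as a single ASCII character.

Chunk 1: stream[0..1]='8' size=0x8=8, data at stream[3..11]='tl9kff0j' -> body[0..8], body so far='tl9kff0j'
Chunk 2: stream[13..14]='3' size=0x3=3, data at stream[16..19]='dy6' -> body[8..11], body so far='tl9kff0jdy6'
Chunk 3: stream[21..22]='5' size=0x5=5, data at stream[24..29]='1515f' -> body[11..16], body so far='tl9kff0jdy61515f'
Chunk 4: stream[31..32]='0' size=0 (terminator). Final body='tl9kff0jdy61515f' (16 bytes)
Body byte 5 = 'f'

Answer: f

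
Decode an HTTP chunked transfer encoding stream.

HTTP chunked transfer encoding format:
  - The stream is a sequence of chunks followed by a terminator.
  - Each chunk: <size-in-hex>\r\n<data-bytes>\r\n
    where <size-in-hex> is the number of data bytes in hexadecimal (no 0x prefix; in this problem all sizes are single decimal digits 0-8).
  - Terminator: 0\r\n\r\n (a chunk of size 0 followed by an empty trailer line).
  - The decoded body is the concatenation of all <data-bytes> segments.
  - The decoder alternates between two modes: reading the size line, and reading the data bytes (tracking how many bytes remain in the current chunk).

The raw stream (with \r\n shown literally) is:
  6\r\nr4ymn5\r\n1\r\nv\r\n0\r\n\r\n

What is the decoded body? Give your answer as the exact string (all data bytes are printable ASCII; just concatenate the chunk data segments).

Chunk 1: stream[0..1]='6' size=0x6=6, data at stream[3..9]='r4ymn5' -> body[0..6], body so far='r4ymn5'
Chunk 2: stream[11..12]='1' size=0x1=1, data at stream[14..15]='v' -> body[6..7], body so far='r4ymn5v'
Chunk 3: stream[17..18]='0' size=0 (terminator). Final body='r4ymn5v' (7 bytes)

Answer: r4ymn5v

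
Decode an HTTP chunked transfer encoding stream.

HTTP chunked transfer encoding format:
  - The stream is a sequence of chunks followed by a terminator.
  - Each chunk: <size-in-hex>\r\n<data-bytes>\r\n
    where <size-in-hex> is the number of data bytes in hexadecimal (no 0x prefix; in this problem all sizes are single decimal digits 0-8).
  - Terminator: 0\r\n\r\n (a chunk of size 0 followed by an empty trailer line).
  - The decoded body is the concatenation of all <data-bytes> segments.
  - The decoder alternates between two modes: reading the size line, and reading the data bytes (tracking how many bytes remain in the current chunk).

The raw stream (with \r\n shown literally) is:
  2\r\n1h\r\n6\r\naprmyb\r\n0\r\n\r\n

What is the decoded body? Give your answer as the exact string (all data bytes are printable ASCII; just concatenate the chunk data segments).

Answer: 1haprmyb

Derivation:
Chunk 1: stream[0..1]='2' size=0x2=2, data at stream[3..5]='1h' -> body[0..2], body so far='1h'
Chunk 2: stream[7..8]='6' size=0x6=6, data at stream[10..16]='aprmyb' -> body[2..8], body so far='1haprmyb'
Chunk 3: stream[18..19]='0' size=0 (terminator). Final body='1haprmyb' (8 bytes)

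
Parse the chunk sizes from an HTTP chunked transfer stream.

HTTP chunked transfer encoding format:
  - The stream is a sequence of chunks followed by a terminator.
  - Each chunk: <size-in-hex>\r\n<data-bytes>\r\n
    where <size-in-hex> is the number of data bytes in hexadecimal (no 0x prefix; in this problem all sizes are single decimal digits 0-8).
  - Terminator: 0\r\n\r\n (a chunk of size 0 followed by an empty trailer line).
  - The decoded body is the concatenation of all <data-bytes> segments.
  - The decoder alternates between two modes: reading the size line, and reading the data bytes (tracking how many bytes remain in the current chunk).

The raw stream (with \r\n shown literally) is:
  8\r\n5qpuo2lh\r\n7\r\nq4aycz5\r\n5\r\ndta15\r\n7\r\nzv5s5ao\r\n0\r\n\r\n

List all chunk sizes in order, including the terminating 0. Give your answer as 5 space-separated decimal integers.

Answer: 8 7 5 7 0

Derivation:
Chunk 1: stream[0..1]='8' size=0x8=8, data at stream[3..11]='5qpuo2lh' -> body[0..8], body so far='5qpuo2lh'
Chunk 2: stream[13..14]='7' size=0x7=7, data at stream[16..23]='q4aycz5' -> body[8..15], body so far='5qpuo2lhq4aycz5'
Chunk 3: stream[25..26]='5' size=0x5=5, data at stream[28..33]='dta15' -> body[15..20], body so far='5qpuo2lhq4aycz5dta15'
Chunk 4: stream[35..36]='7' size=0x7=7, data at stream[38..45]='zv5s5ao' -> body[20..27], body so far='5qpuo2lhq4aycz5dta15zv5s5ao'
Chunk 5: stream[47..48]='0' size=0 (terminator). Final body='5qpuo2lhq4aycz5dta15zv5s5ao' (27 bytes)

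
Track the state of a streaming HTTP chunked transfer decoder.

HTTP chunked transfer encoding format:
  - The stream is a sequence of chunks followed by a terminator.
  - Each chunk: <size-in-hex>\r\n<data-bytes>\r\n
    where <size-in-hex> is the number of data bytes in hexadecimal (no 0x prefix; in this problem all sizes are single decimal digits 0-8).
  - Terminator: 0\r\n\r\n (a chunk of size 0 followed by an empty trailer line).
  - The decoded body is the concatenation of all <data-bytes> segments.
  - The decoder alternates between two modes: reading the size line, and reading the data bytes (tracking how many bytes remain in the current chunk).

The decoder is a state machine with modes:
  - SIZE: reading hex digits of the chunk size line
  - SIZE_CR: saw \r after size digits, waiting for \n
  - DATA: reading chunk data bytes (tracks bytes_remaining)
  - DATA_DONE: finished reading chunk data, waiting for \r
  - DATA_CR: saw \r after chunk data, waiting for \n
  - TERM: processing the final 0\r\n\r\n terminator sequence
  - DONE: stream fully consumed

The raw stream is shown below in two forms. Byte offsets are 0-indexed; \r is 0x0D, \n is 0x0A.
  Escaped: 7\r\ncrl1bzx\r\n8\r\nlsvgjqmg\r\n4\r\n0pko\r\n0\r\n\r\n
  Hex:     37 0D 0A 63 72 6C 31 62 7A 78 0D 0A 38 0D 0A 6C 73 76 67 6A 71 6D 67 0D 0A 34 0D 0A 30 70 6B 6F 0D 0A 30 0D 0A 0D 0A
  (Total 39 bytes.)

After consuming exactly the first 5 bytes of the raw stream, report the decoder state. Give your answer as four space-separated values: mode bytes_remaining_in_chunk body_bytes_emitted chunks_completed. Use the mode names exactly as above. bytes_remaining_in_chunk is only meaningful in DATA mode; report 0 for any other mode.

Answer: DATA 5 2 0

Derivation:
Byte 0 = '7': mode=SIZE remaining=0 emitted=0 chunks_done=0
Byte 1 = 0x0D: mode=SIZE_CR remaining=0 emitted=0 chunks_done=0
Byte 2 = 0x0A: mode=DATA remaining=7 emitted=0 chunks_done=0
Byte 3 = 'c': mode=DATA remaining=6 emitted=1 chunks_done=0
Byte 4 = 'r': mode=DATA remaining=5 emitted=2 chunks_done=0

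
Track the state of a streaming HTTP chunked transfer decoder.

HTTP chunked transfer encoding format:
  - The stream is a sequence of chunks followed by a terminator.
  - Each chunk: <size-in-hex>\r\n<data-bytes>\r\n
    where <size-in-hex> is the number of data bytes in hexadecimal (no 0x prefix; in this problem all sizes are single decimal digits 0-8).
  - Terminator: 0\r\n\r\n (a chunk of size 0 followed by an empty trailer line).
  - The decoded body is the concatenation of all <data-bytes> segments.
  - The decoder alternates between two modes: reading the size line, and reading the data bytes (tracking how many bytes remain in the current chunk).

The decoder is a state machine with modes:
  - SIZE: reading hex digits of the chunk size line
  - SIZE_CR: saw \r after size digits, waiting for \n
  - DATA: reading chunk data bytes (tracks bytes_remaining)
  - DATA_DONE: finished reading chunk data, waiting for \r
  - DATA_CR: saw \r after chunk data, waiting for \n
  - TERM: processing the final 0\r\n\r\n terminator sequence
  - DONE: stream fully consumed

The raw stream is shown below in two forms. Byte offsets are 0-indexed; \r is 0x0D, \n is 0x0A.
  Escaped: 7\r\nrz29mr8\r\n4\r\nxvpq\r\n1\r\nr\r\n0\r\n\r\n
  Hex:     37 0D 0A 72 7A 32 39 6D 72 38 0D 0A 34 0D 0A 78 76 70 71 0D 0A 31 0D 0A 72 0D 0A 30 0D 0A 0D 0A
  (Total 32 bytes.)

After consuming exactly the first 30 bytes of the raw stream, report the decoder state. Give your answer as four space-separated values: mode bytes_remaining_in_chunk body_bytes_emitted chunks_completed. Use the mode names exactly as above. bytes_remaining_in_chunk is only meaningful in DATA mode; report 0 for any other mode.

Byte 0 = '7': mode=SIZE remaining=0 emitted=0 chunks_done=0
Byte 1 = 0x0D: mode=SIZE_CR remaining=0 emitted=0 chunks_done=0
Byte 2 = 0x0A: mode=DATA remaining=7 emitted=0 chunks_done=0
Byte 3 = 'r': mode=DATA remaining=6 emitted=1 chunks_done=0
Byte 4 = 'z': mode=DATA remaining=5 emitted=2 chunks_done=0
Byte 5 = '2': mode=DATA remaining=4 emitted=3 chunks_done=0
Byte 6 = '9': mode=DATA remaining=3 emitted=4 chunks_done=0
Byte 7 = 'm': mode=DATA remaining=2 emitted=5 chunks_done=0
Byte 8 = 'r': mode=DATA remaining=1 emitted=6 chunks_done=0
Byte 9 = '8': mode=DATA_DONE remaining=0 emitted=7 chunks_done=0
Byte 10 = 0x0D: mode=DATA_CR remaining=0 emitted=7 chunks_done=0
Byte 11 = 0x0A: mode=SIZE remaining=0 emitted=7 chunks_done=1
Byte 12 = '4': mode=SIZE remaining=0 emitted=7 chunks_done=1
Byte 13 = 0x0D: mode=SIZE_CR remaining=0 emitted=7 chunks_done=1
Byte 14 = 0x0A: mode=DATA remaining=4 emitted=7 chunks_done=1
Byte 15 = 'x': mode=DATA remaining=3 emitted=8 chunks_done=1
Byte 16 = 'v': mode=DATA remaining=2 emitted=9 chunks_done=1
Byte 17 = 'p': mode=DATA remaining=1 emitted=10 chunks_done=1
Byte 18 = 'q': mode=DATA_DONE remaining=0 emitted=11 chunks_done=1
Byte 19 = 0x0D: mode=DATA_CR remaining=0 emitted=11 chunks_done=1
Byte 20 = 0x0A: mode=SIZE remaining=0 emitted=11 chunks_done=2
Byte 21 = '1': mode=SIZE remaining=0 emitted=11 chunks_done=2
Byte 22 = 0x0D: mode=SIZE_CR remaining=0 emitted=11 chunks_done=2
Byte 23 = 0x0A: mode=DATA remaining=1 emitted=11 chunks_done=2
Byte 24 = 'r': mode=DATA_DONE remaining=0 emitted=12 chunks_done=2
Byte 25 = 0x0D: mode=DATA_CR remaining=0 emitted=12 chunks_done=2
Byte 26 = 0x0A: mode=SIZE remaining=0 emitted=12 chunks_done=3
Byte 27 = '0': mode=SIZE remaining=0 emitted=12 chunks_done=3
Byte 28 = 0x0D: mode=SIZE_CR remaining=0 emitted=12 chunks_done=3
Byte 29 = 0x0A: mode=TERM remaining=0 emitted=12 chunks_done=3

Answer: TERM 0 12 3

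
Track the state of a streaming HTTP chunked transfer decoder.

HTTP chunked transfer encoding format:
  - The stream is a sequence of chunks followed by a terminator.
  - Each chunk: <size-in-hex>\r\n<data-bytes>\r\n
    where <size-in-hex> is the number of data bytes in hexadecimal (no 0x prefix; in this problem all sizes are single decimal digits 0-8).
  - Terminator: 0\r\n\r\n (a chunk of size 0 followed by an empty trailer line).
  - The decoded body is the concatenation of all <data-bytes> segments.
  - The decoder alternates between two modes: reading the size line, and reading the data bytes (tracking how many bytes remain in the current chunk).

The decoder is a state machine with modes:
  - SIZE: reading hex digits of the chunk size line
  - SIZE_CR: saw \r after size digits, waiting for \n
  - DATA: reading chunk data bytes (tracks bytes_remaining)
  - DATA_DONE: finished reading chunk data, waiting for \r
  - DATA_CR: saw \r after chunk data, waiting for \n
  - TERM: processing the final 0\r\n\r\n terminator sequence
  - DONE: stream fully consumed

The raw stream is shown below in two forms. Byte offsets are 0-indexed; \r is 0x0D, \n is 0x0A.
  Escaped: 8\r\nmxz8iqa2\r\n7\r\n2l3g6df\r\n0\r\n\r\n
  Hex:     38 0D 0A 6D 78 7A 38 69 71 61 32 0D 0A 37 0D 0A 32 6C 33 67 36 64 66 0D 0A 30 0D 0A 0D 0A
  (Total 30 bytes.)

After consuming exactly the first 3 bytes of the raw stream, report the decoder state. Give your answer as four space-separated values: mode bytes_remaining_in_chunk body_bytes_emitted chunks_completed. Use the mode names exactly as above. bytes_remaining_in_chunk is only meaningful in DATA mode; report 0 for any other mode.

Answer: DATA 8 0 0

Derivation:
Byte 0 = '8': mode=SIZE remaining=0 emitted=0 chunks_done=0
Byte 1 = 0x0D: mode=SIZE_CR remaining=0 emitted=0 chunks_done=0
Byte 2 = 0x0A: mode=DATA remaining=8 emitted=0 chunks_done=0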